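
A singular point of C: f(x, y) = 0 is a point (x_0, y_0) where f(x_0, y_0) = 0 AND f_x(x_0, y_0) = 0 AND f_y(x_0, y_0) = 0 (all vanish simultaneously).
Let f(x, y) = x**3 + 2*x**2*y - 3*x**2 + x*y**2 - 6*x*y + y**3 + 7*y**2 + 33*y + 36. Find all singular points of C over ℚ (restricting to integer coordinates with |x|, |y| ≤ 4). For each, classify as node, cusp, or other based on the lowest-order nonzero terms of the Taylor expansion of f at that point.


Singular points: {(3, -3)}; classification: cusp.

Compute partial derivatives:
  f_x = 3*x**2 + 4*x*y - 6*x + y**2 - 6*y.
  f_y = 2*x**2 + 2*x*y - 6*x + 3*y**2 + 14*y + 33.
Scan x_0 ∈ {−4, ..., 4}. For each x_0, f_y(x_0, y) is a polynomial in y; find its integer roots y ∈ {−4, ..., 4}, then test f_x and f at those candidates.
  x = -4: f_y(-4, y) = 3*y**2 + 6*y + 89; no integer root y with |y| ≤ 4.
  x = -3: f_y(-3, y) = 3*y**2 + 8*y + 69; no integer root y with |y| ≤ 4.
  x = -2: f_y(-2, y) = 3*y**2 + 10*y + 53; no integer root y with |y| ≤ 4.
  x = -1: f_y(-1, y) = 3*y**2 + 12*y + 41; no integer root y with |y| ≤ 4.
  x = 0: f_y(0, y) = 3*y**2 + 14*y + 33; no integer root y with |y| ≤ 4.
  x = 1: f_y(1, y) = 3*y**2 + 16*y + 29; no integer root y with |y| ≤ 4.
  x = 2: f_y(2, y) = 3*y**2 + 18*y + 29; no integer root y with |y| ≤ 4.
  x = 3: f_y(3, y) = 3*y**2 + 20*y + 33; vanishes at y ∈ {-3}. (3, -3): f_x = 0, f = 0 — SINGULAR.
  x = 4: f_y(4, y) = 3*y**2 + 22*y + 41; no integer root y with |y| ≤ 4.
Only singular point on the grid: (3, -3).
Classify: substitute x = 3 + u, y = -3 + v and expand: f = u**3 + 2*u**2*v + u*v**2 + v**3 + v**2.
No constant or linear terms (consistent with a singular point). Quadratic part: v**2. Cubic part: u**3 + 2*u**2*v + u*v**2 + v**3.
The quadratic part v**2 is a perfect square, so there is a single (double) tangent line v = 0, i.e. y = -3. Restricting the cubic part to that line (v = 0) leaves u**3 ≠ 0, so f is not divisible by v and the branch is v² ≈ -u**3 to lowest order — this is a cusp.
Classification: cusp.


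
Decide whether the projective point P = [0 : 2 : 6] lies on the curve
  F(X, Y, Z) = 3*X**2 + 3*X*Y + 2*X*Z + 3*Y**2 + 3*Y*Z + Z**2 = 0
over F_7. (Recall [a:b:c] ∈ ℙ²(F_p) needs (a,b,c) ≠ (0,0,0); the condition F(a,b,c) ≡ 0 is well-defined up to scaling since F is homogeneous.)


F(0,2,6) ≡ 0 (mod 7); P is on the curve.

Evaluate F(0, 2, 6) term-by-term (mod 7).
  3*X**2 ↦ 3·0·1·1 = 0
  3*X*Y ↦ 3·0·2·1 = 0
  2*X*Z ↦ 2·0·1·6 = 0
  3*Y**2 ↦ 3·1·4·1 = 12
  3*Y*Z ↦ 3·1·2·6 = 36
  Z**2 ↦ 1·1·1·36 = 36
Sum: F(0, 2, 6) = (0) + (0) + (0) + (12) + (36) + (36) = 84.
Reducing mod 7: 84 ≡ 0 (mod 7).
Since F(a, b, c) ≡ 0 (mod 7), P lies on the curve.


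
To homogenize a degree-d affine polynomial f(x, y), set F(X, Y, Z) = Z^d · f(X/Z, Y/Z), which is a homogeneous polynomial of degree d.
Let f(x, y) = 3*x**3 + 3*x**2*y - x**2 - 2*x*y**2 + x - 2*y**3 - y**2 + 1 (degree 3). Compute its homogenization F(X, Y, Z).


F(X, Y, Z) = 3*X**3 + 3*X**2*Y - X**2*Z - 2*X*Y**2 + X*Z**2 - 2*Y**3 - Y**2*Z + Z**3

deg(f) = 3.
Substitute x = X/Z, y = Y/Z into f, then multiply by Z^3.
  monomial 3·x^3·y^0 ↦ 3·X^3·Y^0·Z^0.
  monomial 3·x^2·y^1 ↦ 3·X^2·Y^1·Z^0.
  monomial -1·x^2·y^0 ↦ -1·X^2·Y^0·Z^1.
  monomial -2·x^1·y^2 ↦ -2·X^1·Y^2·Z^0.
  monomial 1·x^1·y^0 ↦ 1·X^1·Y^0·Z^2.
  monomial -2·x^0·y^3 ↦ -2·X^0·Y^3·Z^0.
  monomial -1·x^0·y^2 ↦ -1·X^0·Y^2·Z^1.
  monomial 1·x^0·y^0 ↦ 1·X^0·Y^0·Z^3.
Collecting: F(X, Y, Z) = 3*X**3 + 3*X**2*Y - X**2*Z - 2*X*Y**2 + X*Z**2 - 2*Y**3 - Y**2*Z + Z**3.


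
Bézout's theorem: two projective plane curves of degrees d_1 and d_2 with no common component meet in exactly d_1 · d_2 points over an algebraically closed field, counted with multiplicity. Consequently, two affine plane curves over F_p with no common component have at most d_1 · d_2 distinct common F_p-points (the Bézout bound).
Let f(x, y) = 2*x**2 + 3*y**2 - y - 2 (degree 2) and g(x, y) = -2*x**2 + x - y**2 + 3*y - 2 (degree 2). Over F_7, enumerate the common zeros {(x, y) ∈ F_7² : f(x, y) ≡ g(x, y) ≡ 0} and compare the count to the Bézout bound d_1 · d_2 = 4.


Common zeros: {(0, 1)}; count = 1; Bézout bound = 4.

deg(f) = 2, deg(g) = 2, so Bézout bound = 4.
Scan x ∈ F_7. For each x, list the y ∈ F_7 with f(x, y) ≡ 0 and those with g(x, y) ≡ 0 (mod 7); the common zeros in that column are the intersection.
  x = 0: f ≡ 0 at y ∈ {1, 4}; g ≡ 0 at y ∈ {1, 2}; common: {1}.
  x = 1: f ≡ 0 at y ∈ {0, 5}; g ≡ 0 at y ∈ {4, 6}; common: ∅.
  x = 2: f ≡ 0 at y ∈ ∅; g ≡ 0 at y ∈ ∅; common: ∅.
  x = 3: f ≡ 0 at y ∈ ∅; g ≡ 0 at y ∈ {4, 6}; common: ∅.
  x = 4: f ≡ 0 at y ∈ ∅; g ≡ 0 at y ∈ {1, 2}; common: ∅.
  x = 5: f ≡ 0 at y ∈ ∅; g ≡ 0 at y ∈ ∅; common: ∅.
  x = 6: f ≡ 0 at y ∈ {0, 5}; g ≡ 0 at y ∈ ∅; common: ∅.
Collecting: common zeros = {(0, 1)}, so the count is 1.
Comparison with the Bézout bound: 1 ≤ 4 = deg(f)·deg(g), as expected for curves with no common component (the affine F_7-count falls short of the bound because intersections may lie at infinity, over extension fields, or carry multiplicity).


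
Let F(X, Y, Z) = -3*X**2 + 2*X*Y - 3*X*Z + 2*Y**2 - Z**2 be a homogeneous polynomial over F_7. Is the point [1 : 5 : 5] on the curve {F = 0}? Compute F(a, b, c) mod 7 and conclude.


F(1,5,5) ≡ 3 (mod 7); P is NOT on the curve.

Evaluate F(1, 5, 5) term-by-term (mod 7).
  -3*X**2 ↦ -3·1·1·1 = -3
  2*X*Y ↦ 2·1·5·1 = 10
  -3*X*Z ↦ -3·1·1·5 = -15
  2*Y**2 ↦ 2·1·25·1 = 50
  -Z**2 ↦ -1·1·1·25 = -25
Sum: F(1, 5, 5) = (-3) + (10) + (-15) + (50) + (-25) = 17.
Reducing mod 7: 17 ≡ 3 (mod 7).
Since F(a, b, c) ≡ 3 ≠ 0 (mod 7), P does NOT lie on the curve.


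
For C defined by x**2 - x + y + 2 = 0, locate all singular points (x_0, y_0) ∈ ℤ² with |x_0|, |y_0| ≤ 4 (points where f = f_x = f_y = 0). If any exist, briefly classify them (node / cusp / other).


No singular points in the scanned grid; C is smooth there.

Compute partial derivatives:
  f_x = 2*x - 1.
  f_y = 1.
f_y = 1 is a nonzero constant, so f_y never vanishes: no point (x, y) can satisfy f = f_x = f_y = 0. In particular no (x, y) ∈ {−4, ..., 4}² is singular; the curve is smooth.


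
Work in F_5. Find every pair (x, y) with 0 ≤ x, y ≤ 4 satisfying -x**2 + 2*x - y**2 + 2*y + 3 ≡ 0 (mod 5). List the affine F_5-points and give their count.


Affine F_5-points: {(0, 3), (0, 4), (1, 1), (2, 3), (2, 4), (3, 0), (3, 2), (4, 0), (4, 2)}; count = 9.

For each of the 25 pairs (x, y) ∈ F_5², evaluate f(x, y) mod 5. Record the zeros.
  x = 0: [0↦3, 1↦4, 2↦3, 3↦0, 4↦0]  zeros at y ∈ {3, 4}
  x = 1: [0↦4, 1↦0, 2↦4, 3↦1, 4↦1]  zeros at y ∈ {1}
  x = 2: [0↦3, 1↦4, 2↦3, 3↦0, 4↦0]  zeros at y ∈ {3, 4}
  x = 3: [0↦0, 1↦1, 2↦0, 3↦2, 4↦2]  zeros at y ∈ {0, 2}
  x = 4: [0↦0, 1↦1, 2↦0, 3↦2, 4↦2]  zeros at y ∈ {0, 2}
Collecting zeros: affine points = {(0, 3), (0, 4), (1, 1), (2, 3), (2, 4), (3, 0), (3, 2), (4, 0), (4, 2)}.
Total count |C(F_5)_aff| = 9.


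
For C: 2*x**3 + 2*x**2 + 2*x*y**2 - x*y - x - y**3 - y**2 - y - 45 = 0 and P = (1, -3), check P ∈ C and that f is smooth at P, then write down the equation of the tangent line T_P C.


Tangent line at P: 30*x - 35*y - 135 = 0.

Step 1: f(1, -3) = 0, so P lies on C.
Step 2: partial derivatives
  f_x(x, y) = 6*x**2 + 4*x + 2*y**2 - y - 1, f_y(x, y) = 4*x*y - x - 3*y**2 - 2*y - 1.
  f_x(P) = 30, f_y(P) = -35 (gradient nonzero, so P is smooth).
Step 3: tangent line at P: 30·(x − 1) + -35·(y − -3) = 0.
Expanding: 30*x - 35*y - 135 = 0.


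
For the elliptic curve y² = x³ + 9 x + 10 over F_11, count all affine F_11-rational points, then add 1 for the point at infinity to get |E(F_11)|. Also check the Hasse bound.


Affine points = {(1, 3), (1, 8), (2, 5), (2, 6), (3, 3), (3, 8), (4, 0), (5, 2), (5, 9), (6, 4), (6, 7), (7, 3), (7, 8), (8, 0), (10, 0)}; affine count = 15; |E(F_11)| = 16.

Discriminant check: Δ ∝ 4a³ + 27b² = 4·9³ + 27·10² = 4·729 + 27·100 ≡ 6 (mod 11). Nonzero ⇒ E is nonsingular.
For each x ∈ F_11, compute rhs = x³ + 9·x + 10 mod 11, then count y ∈ F_11 with y² ≡ rhs.
  x = 0: rhs = 10, matching y values: none (0 points).
  x = 1: rhs = 9, matching y values: 3, 8 (2 points).
  x = 2: rhs = 3, matching y values: 5, 6 (2 points).
  x = 3: rhs = 9, matching y values: 3, 8 (2 points).
  x = 4: rhs = 0, matching y values: 0 (1 points).
  x = 5: rhs = 4, matching y values: 2, 9 (2 points).
  x = 6: rhs = 5, matching y values: 4, 7 (2 points).
  x = 7: rhs = 9, matching y values: 3, 8 (2 points).
  x = 8: rhs = 0, matching y values: 0 (1 points).
  x = 9: rhs = 6, matching y values: none (0 points).
  x = 10: rhs = 0, matching y values: 0 (1 points).
Total affine count: 15.
Full point count |E(F_11)| = 15 + 1 = 16.
Hasse bound: |16 − (11+1)| = |4| = 4 ≤ 2√11 ≈ 6.6332 ✓.


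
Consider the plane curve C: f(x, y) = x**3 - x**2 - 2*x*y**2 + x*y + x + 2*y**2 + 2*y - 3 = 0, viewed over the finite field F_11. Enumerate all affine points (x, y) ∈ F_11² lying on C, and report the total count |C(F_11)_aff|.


Affine F_11-points: {(1, 8), (3, 7), (3, 8), (6, 4), (6, 10), (8, 8), (8, 10), (9, 1), (9, 10), (10, 3), (10, 5)}; count = 11.

For each of the 121 pairs (x, y) ∈ F_11², evaluate f(x, y) mod 11. Record the zeros.
  x = 0: [0↦8, 1↦1, 2↦9, 3↦10, 4↦4, 5↦2, 6↦4, 7↦10, 8↦9, 9↦1, 10↦8]  zeros at y ∈ ∅
  x = 1: [0↦9, 1↦1, 2↦4, 3↦7, 4↦10, 5↦2, 6↦5, 7↦8, 8↦0, 9↦3, 10↦6]  zeros at y ∈ {8}
  x = 2: [0↦3, 1↦5, 2↦3, 3↦8, 4↦9, 5↦6, 6↦10, 7↦10, 8↦6, 9↦9, 10↦8]  zeros at y ∈ ∅
  x = 3: [0↦7, 1↦8, 2↦1, 3↦8, 4↦7, 5↦9, 6↦3, 7↦0, 8↦0, 9↦3, 10↦9]  zeros at y ∈ {7, 8}
  x = 4: [0↦5, 1↦5, 2↦4, 3↦2, 4↦10, 5↦6, 6↦1, 7↦6, 8↦10, 9↦2, 10↦4]  zeros at y ∈ ∅
  x = 5: [0↦3, 1↦2, 2↦7, 3↦7, 4↦2, 5↦3, 6↦10, 7↦1, 8↦9, 9↦1, 10↦10]  zeros at y ∈ ∅
  x = 6: [0↦7, 1↦5, 2↦5, 3↦7, 4↦0, 5↦6, 6↦3, 7↦2, 8↦3, 9↦6, 10↦0]  zeros at y ∈ {4, 10}
  x = 7: [0↦1, 1↦9, 2↦4, 3↦8, 4↦10, 5↦10, 6↦8, 7↦4, 8↦9, 9↦1, 10↦2]  zeros at y ∈ ∅
  x = 8: [0↦2, 1↦9, 2↦10, 3↦5, 4↦5, 5↦10, 6↦9, 7↦2, 8↦0, 9↦3, 10↦0]  zeros at y ∈ {8, 10}
  x = 9: [0↦5, 1↦0, 2↦7, 3↦4, 4↦2, 5↦1, 6↦1, 7↦2, 8↦4, 9↦7, 10↦0]  zeros at y ∈ {1, 10}
  x = 10: [0↦5, 1↦10, 2↦1, 3↦0, 4↦7, 5↦0, 6↦1, 7↦10, 8↦5, 9↦8, 10↦8]  zeros at y ∈ {3, 5}
Collecting zeros: affine points = {(1, 8), (3, 7), (3, 8), (6, 4), (6, 10), (8, 8), (8, 10), (9, 1), (9, 10), (10, 3), (10, 5)}.
Total count |C(F_11)_aff| = 11.


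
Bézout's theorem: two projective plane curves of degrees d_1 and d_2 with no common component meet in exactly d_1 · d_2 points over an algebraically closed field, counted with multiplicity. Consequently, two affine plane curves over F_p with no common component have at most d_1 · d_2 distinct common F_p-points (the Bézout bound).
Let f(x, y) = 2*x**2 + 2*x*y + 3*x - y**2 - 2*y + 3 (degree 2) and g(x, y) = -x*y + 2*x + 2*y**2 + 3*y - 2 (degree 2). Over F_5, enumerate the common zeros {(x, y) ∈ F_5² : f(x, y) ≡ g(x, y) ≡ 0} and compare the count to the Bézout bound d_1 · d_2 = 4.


Common zeros: ∅; count = 0; Bézout bound = 4.

deg(f) = 2, deg(g) = 2, so Bézout bound = 4.
Scan x ∈ F_5. For each x, list the y ∈ F_5 with f(x, y) ≡ 0 and those with g(x, y) ≡ 0 (mod 5); the common zeros in that column are the intersection.
  x = 0: f ≡ 0 at y ∈ {1, 2}; g ≡ 0 at y ∈ {3}; common: ∅.
  x = 1: f ≡ 0 at y ∈ ∅; g ≡ 0 at y ∈ {0, 4}; common: ∅.
  x = 2: f ≡ 0 at y ∈ ∅; g ≡ 0 at y ∈ {1}; common: ∅.
  x = 3: f ≡ 0 at y ∈ {0, 4}; g ≡ 0 at y ∈ ∅; common: ∅.
  x = 4: f ≡ 0 at y ∈ {2, 4}; g ≡ 0 at y ∈ ∅; common: ∅.
Collecting: common zeros = ∅, so the count is 0.
Comparison with the Bézout bound: 0 ≤ 4 = deg(f)·deg(g), as expected for curves with no common component (the affine F_5-count falls short of the bound because intersections may lie at infinity, over extension fields, or carry multiplicity).


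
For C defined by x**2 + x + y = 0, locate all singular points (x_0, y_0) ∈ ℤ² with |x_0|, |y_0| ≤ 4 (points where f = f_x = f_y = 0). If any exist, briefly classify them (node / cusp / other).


No singular points in the scanned grid; C is smooth there.

Compute partial derivatives:
  f_x = 2*x + 1.
  f_y = 1.
f_y = 1 is a nonzero constant, so f_y never vanishes: no point (x, y) can satisfy f = f_x = f_y = 0. In particular no (x, y) ∈ {−4, ..., 4}² is singular; the curve is smooth.


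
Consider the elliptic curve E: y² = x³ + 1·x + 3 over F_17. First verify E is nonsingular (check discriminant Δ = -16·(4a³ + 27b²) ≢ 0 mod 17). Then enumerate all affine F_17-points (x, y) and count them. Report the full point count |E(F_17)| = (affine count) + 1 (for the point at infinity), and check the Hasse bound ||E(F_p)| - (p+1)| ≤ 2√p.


Affine points = {(2, 8), (2, 9), (3, 4), (3, 13), (6, 2), (6, 15), (7, 8), (7, 9), (8, 8), (8, 9), (11, 6), (11, 11), (12, 3), (12, 14), (16, 1), (16, 16)}; affine count = 16; |E(F_17)| = 17.

Discriminant check: Δ ∝ 4a³ + 27b² = 4·1³ + 27·3² = 4·1 + 27·9 ≡ 9 (mod 17). Nonzero ⇒ E is nonsingular.
For each x ∈ F_17, compute rhs = x³ + 1·x + 3 mod 17, then count y ∈ F_17 with y² ≡ rhs.
  x = 0: rhs = 3, matching y values: none (0 points).
  x = 1: rhs = 5, matching y values: none (0 points).
  x = 2: rhs = 13, matching y values: 8, 9 (2 points).
  x = 3: rhs = 16, matching y values: 4, 13 (2 points).
  x = 4: rhs = 3, matching y values: none (0 points).
  x = 5: rhs = 14, matching y values: none (0 points).
  x = 6: rhs = 4, matching y values: 2, 15 (2 points).
  x = 7: rhs = 13, matching y values: 8, 9 (2 points).
  x = 8: rhs = 13, matching y values: 8, 9 (2 points).
  x = 9: rhs = 10, matching y values: none (0 points).
  x = 10: rhs = 10, matching y values: none (0 points).
  x = 11: rhs = 2, matching y values: 6, 11 (2 points).
  x = 12: rhs = 9, matching y values: 3, 14 (2 points).
  x = 13: rhs = 3, matching y values: none (0 points).
  x = 14: rhs = 7, matching y values: none (0 points).
  x = 15: rhs = 10, matching y values: none (0 points).
  x = 16: rhs = 1, matching y values: 1, 16 (2 points).
Total affine count: 16.
Full point count |E(F_17)| = 16 + 1 = 17.
Hasse bound: |17 − (17+1)| = |-1| = 1 ≤ 2√17 ≈ 8.2462 ✓.


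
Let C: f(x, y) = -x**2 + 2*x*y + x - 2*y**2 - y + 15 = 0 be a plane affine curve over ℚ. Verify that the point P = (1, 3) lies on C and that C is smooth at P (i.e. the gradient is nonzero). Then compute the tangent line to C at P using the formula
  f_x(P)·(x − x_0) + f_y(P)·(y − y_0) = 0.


Tangent line at P: 5*x - 11*y + 28 = 0.

Step 1: f(1, 3) = 0, so P lies on C.
Step 2: partial derivatives
  f_x(x, y) = -2*x + 2*y + 1, f_y(x, y) = 2*x - 4*y - 1.
  f_x(P) = 5, f_y(P) = -11 (gradient nonzero, so P is smooth).
Step 3: tangent line at P: 5·(x − 1) + -11·(y − 3) = 0.
Expanding: 5*x - 11*y + 28 = 0.


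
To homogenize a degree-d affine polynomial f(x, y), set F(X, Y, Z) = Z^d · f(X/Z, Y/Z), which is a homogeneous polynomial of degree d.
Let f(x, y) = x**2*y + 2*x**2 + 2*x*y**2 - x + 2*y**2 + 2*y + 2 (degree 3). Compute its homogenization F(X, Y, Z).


F(X, Y, Z) = X**2*Y + 2*X**2*Z + 2*X*Y**2 - X*Z**2 + 2*Y**2*Z + 2*Y*Z**2 + 2*Z**3

deg(f) = 3.
Substitute x = X/Z, y = Y/Z into f, then multiply by Z^3.
  monomial 1·x^2·y^1 ↦ 1·X^2·Y^1·Z^0.
  monomial 2·x^2·y^0 ↦ 2·X^2·Y^0·Z^1.
  monomial 2·x^1·y^2 ↦ 2·X^1·Y^2·Z^0.
  monomial -1·x^1·y^0 ↦ -1·X^1·Y^0·Z^2.
  monomial 2·x^0·y^2 ↦ 2·X^0·Y^2·Z^1.
  monomial 2·x^0·y^1 ↦ 2·X^0·Y^1·Z^2.
  monomial 2·x^0·y^0 ↦ 2·X^0·Y^0·Z^3.
Collecting: F(X, Y, Z) = X**2*Y + 2*X**2*Z + 2*X*Y**2 - X*Z**2 + 2*Y**2*Z + 2*Y*Z**2 + 2*Z**3.


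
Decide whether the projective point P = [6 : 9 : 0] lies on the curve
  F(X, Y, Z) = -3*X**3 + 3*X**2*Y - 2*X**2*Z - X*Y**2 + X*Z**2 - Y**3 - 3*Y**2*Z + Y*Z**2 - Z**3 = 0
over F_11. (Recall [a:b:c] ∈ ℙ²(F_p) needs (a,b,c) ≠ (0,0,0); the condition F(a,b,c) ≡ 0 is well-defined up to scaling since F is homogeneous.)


F(6,9,0) ≡ 0 (mod 11); P is on the curve.

Evaluate F(6, 9, 0) term-by-term (mod 11).
  -3*X**3 ↦ -3·216·1·1 = -648
  3*X**2*Y ↦ 3·36·9·1 = 972
  -2*X**2*Z ↦ -2·36·1·0 = 0
  -X*Y**2 ↦ -1·6·81·1 = -486
  X*Z**2 ↦ 1·6·1·0 = 0
  -Y**3 ↦ -1·1·729·1 = -729
  -3*Y**2*Z ↦ -3·1·81·0 = 0
  Y*Z**2 ↦ 1·1·9·0 = 0
  -Z**3 ↦ -1·1·1·0 = 0
Sum: F(6, 9, 0) = (-648) + (972) + (0) + (-486) + (0) + (-729) + (0) + (0) + (0) = -891.
Reducing mod 11: -891 ≡ 0 (mod 11).
Since F(a, b, c) ≡ 0 (mod 11), P lies on the curve.


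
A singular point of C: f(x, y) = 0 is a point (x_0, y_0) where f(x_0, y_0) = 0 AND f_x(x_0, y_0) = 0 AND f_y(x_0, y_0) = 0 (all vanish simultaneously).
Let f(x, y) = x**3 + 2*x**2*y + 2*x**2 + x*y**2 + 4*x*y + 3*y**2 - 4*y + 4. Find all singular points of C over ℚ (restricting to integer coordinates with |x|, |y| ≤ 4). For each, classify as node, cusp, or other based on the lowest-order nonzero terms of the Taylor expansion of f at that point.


Singular points: {(-2, 2)}; classification: cusp.

Compute partial derivatives:
  f_x = 3*x**2 + 4*x*y + 4*x + y**2 + 4*y.
  f_y = 2*x**2 + 2*x*y + 4*x + 6*y - 4.
Scan x_0 ∈ {−4, ..., 4}. For each x_0, f_y(x_0, y) is a polynomial in y; find its integer roots y ∈ {−4, ..., 4}, then test f_x and f at those candidates.
  x = -4: f_y(-4, y) = 12 - 2*y; no integer root y with |y| ≤ 4.
  x = -3: f_y(-3, y) = 2; no integer root y with |y| ≤ 4.
  x = -2: f_y(-2, y) = 2*y - 4; vanishes at y ∈ {2}. (-2, 2): f_x = 0, f = 0 — SINGULAR.
  x = -1: f_y(-1, y) = 4*y - 6; no integer root y with |y| ≤ 4.
  x = 0: f_y(0, y) = 6*y - 4; no integer root y with |y| ≤ 4.
  x = 1: f_y(1, y) = 8*y + 2; no integer root y with |y| ≤ 4.
  x = 2: f_y(2, y) = 10*y + 12; no integer root y with |y| ≤ 4.
  x = 3: f_y(3, y) = 12*y + 26; no integer root y with |y| ≤ 4.
  x = 4: f_y(4, y) = 14*y + 44; no integer root y with |y| ≤ 4.
Only singular point on the grid: (-2, 2).
Classify: substitute x = -2 + u, y = 2 + v and expand: f = u**3 + 2*u**2*v + u*v**2 + v**2.
No constant or linear terms (consistent with a singular point). Quadratic part: v**2. Cubic part: u**3 + 2*u**2*v + u*v**2.
The quadratic part v**2 is a perfect square, so there is a single (double) tangent line v = 0, i.e. y = 2. Restricting the cubic part to that line (v = 0) leaves u**3 ≠ 0, so f is not divisible by v and the branch is v² ≈ -u**3 to lowest order — this is a cusp.
Classification: cusp.


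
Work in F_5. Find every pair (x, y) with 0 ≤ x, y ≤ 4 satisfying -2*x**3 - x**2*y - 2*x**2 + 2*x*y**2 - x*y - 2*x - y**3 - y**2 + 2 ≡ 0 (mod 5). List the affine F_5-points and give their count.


Affine F_5-points: {(0, 1), (0, 2), (1, 4), (2, 1), (4, 1), (4, 3)}; count = 6.

For each of the 25 pairs (x, y) ∈ F_5², evaluate f(x, y) mod 5. Record the zeros.
  x = 0: [0↦2, 1↦0, 2↦0, 3↦1, 4↦2]  zeros at y ∈ {1, 2}
  x = 1: [0↦1, 1↦4, 2↦3, 3↦2, 4↦0]  zeros at y ∈ {4}
  x = 2: [0↦4, 1↦0, 2↦1, 3↦1, 4↦4]  zeros at y ∈ {1}
  x = 3: [0↦4, 1↦1, 2↦2, 3↦1, 4↦2]  zeros at y ∈ ∅
  x = 4: [0↦4, 1↦0, 2↦4, 3↦0, 4↦2]  zeros at y ∈ {1, 3}
Collecting zeros: affine points = {(0, 1), (0, 2), (1, 4), (2, 1), (4, 1), (4, 3)}.
Total count |C(F_5)_aff| = 6.


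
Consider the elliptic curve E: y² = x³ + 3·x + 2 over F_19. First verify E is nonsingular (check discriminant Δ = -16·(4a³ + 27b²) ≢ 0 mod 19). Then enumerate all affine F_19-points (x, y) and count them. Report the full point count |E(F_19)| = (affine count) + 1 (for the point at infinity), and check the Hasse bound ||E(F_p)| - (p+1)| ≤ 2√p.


Affine points = {(1, 5), (1, 14), (2, 4), (2, 15), (3, 0), (5, 3), (5, 16), (7, 9), (7, 10), (8, 5), (8, 14), (9, 6), (9, 13), (10, 5), (10, 14), (11, 6), (11, 13), (16, 2), (16, 17), (17, 8), (17, 11), (18, 6), (18, 13)}; affine count = 23; |E(F_19)| = 24.

Discriminant check: Δ ∝ 4a³ + 27b² = 4·3³ + 27·2² = 4·27 + 27·4 ≡ 7 (mod 19). Nonzero ⇒ E is nonsingular.
For each x ∈ F_19, compute rhs = x³ + 3·x + 2 mod 19, then count y ∈ F_19 with y² ≡ rhs.
  x = 0: rhs = 2, matching y values: none (0 points).
  x = 1: rhs = 6, matching y values: 5, 14 (2 points).
  x = 2: rhs = 16, matching y values: 4, 15 (2 points).
  x = 3: rhs = 0, matching y values: 0 (1 points).
  x = 4: rhs = 2, matching y values: none (0 points).
  x = 5: rhs = 9, matching y values: 3, 16 (2 points).
  x = 6: rhs = 8, matching y values: none (0 points).
  x = 7: rhs = 5, matching y values: 9, 10 (2 points).
  x = 8: rhs = 6, matching y values: 5, 14 (2 points).
  x = 9: rhs = 17, matching y values: 6, 13 (2 points).
  x = 10: rhs = 6, matching y values: 5, 14 (2 points).
  x = 11: rhs = 17, matching y values: 6, 13 (2 points).
  x = 12: rhs = 18, matching y values: none (0 points).
  x = 13: rhs = 15, matching y values: none (0 points).
  x = 14: rhs = 14, matching y values: none (0 points).
  x = 15: rhs = 2, matching y values: none (0 points).
  x = 16: rhs = 4, matching y values: 2, 17 (2 points).
  x = 17: rhs = 7, matching y values: 8, 11 (2 points).
  x = 18: rhs = 17, matching y values: 6, 13 (2 points).
Total affine count: 23.
Full point count |E(F_19)| = 23 + 1 = 24.
Hasse bound: |24 − (19+1)| = |4| = 4 ≤ 2√19 ≈ 8.7178 ✓.


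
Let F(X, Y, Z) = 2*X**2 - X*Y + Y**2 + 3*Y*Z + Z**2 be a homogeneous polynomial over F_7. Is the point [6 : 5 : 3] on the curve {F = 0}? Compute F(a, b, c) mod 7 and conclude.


F(6,5,3) ≡ 2 (mod 7); P is NOT on the curve.

Evaluate F(6, 5, 3) term-by-term (mod 7).
  2*X**2 ↦ 2·36·1·1 = 72
  -X*Y ↦ -1·6·5·1 = -30
  Y**2 ↦ 1·1·25·1 = 25
  3*Y*Z ↦ 3·1·5·3 = 45
  Z**2 ↦ 1·1·1·9 = 9
Sum: F(6, 5, 3) = (72) + (-30) + (25) + (45) + (9) = 121.
Reducing mod 7: 121 ≡ 2 (mod 7).
Since F(a, b, c) ≡ 2 ≠ 0 (mod 7), P does NOT lie on the curve.


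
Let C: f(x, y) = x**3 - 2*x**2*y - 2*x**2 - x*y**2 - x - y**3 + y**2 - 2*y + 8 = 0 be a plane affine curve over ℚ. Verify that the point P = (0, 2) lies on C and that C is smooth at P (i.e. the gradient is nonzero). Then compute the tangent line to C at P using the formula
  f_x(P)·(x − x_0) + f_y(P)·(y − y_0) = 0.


Tangent line at P: -5*x - 10*y + 20 = 0.

Step 1: f(0, 2) = 0, so P lies on C.
Step 2: partial derivatives
  f_x(x, y) = 3*x**2 - 4*x*y - 4*x - y**2 - 1, f_y(x, y) = -2*x**2 - 2*x*y - 3*y**2 + 2*y - 2.
  f_x(P) = -5, f_y(P) = -10 (gradient nonzero, so P is smooth).
Step 3: tangent line at P: -5·(x − 0) + -10·(y − 2) = 0.
Expanding: -5*x - 10*y + 20 = 0.


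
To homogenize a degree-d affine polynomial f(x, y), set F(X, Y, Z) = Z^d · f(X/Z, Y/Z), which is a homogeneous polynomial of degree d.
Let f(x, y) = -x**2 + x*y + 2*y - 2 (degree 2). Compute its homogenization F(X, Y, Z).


F(X, Y, Z) = -X**2 + X*Y + 2*Y*Z - 2*Z**2

deg(f) = 2.
Substitute x = X/Z, y = Y/Z into f, then multiply by Z^2.
  monomial -1·x^2·y^0 ↦ -1·X^2·Y^0·Z^0.
  monomial 1·x^1·y^1 ↦ 1·X^1·Y^1·Z^0.
  monomial 2·x^0·y^1 ↦ 2·X^0·Y^1·Z^1.
  monomial -2·x^0·y^0 ↦ -2·X^0·Y^0·Z^2.
Collecting: F(X, Y, Z) = -X**2 + X*Y + 2*Y*Z - 2*Z**2.


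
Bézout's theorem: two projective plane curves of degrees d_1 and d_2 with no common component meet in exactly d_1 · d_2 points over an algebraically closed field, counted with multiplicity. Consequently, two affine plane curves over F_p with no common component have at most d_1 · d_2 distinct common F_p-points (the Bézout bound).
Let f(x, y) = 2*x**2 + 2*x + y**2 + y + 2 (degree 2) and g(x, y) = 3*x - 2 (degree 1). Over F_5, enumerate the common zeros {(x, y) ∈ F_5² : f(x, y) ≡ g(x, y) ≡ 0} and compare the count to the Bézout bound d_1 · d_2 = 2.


Common zeros: ∅; count = 0; Bézout bound = 2.

deg(f) = 2, deg(g) = 1, so Bézout bound = 2.
Scan x ∈ F_5. For each x, list the y ∈ F_5 with f(x, y) ≡ 0 and those with g(x, y) ≡ 0 (mod 5); the common zeros in that column are the intersection.
  x = 0: f ≡ 0 at y ∈ ∅; g ≡ 0 at y ∈ ∅; common: ∅.
  x = 1: f ≡ 0 at y ∈ ∅; g ≡ 0 at y ∈ ∅; common: ∅.
  x = 2: f ≡ 0 at y ∈ {2}; g ≡ 0 at y ∈ ∅; common: ∅.
  x = 3: f ≡ 0 at y ∈ ∅; g ≡ 0 at y ∈ ∅; common: ∅.
  x = 4: f ≡ 0 at y ∈ ∅; g ≡ 0 at y ∈ {0, 1, 2, 3, 4}; common: ∅.
Collecting: common zeros = ∅, so the count is 0.
Comparison with the Bézout bound: 0 ≤ 2 = deg(f)·deg(g), as expected for curves with no common component (the affine F_5-count falls short of the bound because intersections may lie at infinity, over extension fields, or carry multiplicity).


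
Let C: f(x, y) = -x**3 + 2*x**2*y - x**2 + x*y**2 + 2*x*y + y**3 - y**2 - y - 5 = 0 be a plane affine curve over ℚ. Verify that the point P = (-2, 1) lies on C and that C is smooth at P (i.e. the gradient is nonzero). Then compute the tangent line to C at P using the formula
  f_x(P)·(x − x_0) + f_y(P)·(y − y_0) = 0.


Tangent line at P: -13*x - 26 = 0.

Step 1: f(-2, 1) = 0, so P lies on C.
Step 2: partial derivatives
  f_x(x, y) = -3*x**2 + 4*x*y - 2*x + y**2 + 2*y, f_y(x, y) = 2*x**2 + 2*x*y + 2*x + 3*y**2 - 2*y - 1.
  f_x(P) = -13, f_y(P) = 0 (gradient nonzero, so P is smooth).
Step 3: tangent line at P: -13·(x − -2) + 0·(y − 1) = 0.
Expanding: -13*x - 26 = 0.


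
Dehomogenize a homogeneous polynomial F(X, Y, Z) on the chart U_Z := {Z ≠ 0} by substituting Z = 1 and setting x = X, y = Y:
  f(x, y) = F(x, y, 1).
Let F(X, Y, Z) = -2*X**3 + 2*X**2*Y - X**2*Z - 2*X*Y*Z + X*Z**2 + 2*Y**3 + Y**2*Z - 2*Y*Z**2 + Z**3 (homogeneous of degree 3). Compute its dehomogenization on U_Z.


f(x, y) = -2*x**3 + 2*x**2*y - x**2 - 2*x*y + x + 2*y**3 + y**2 - 2*y + 1

On U_Z we set Z = 1. Each monomial c·X^i·Y^j·Z^k in F becomes c·x^i·y^j·1^k = c·x^i·y^j.
Substituting Z = 1: F(X, Y, 1) = -2*x**3 + 2*x**2*y - x**2 - 2*x*y + x + 2*y**3 + y**2 - 2*y + 1.
Note: deg(f) ≤ deg(F) = 3; strict inequality happens when F is divisible by Z (lost terms).


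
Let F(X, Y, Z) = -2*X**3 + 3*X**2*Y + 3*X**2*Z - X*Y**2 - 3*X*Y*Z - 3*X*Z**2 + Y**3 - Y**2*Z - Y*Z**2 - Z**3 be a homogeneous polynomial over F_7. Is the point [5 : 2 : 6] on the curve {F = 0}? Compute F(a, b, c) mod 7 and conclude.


F(5,2,6) ≡ 6 (mod 7); P is NOT on the curve.

Evaluate F(5, 2, 6) term-by-term (mod 7).
  -2*X**3 ↦ -2·125·1·1 = -250
  3*X**2*Y ↦ 3·25·2·1 = 150
  3*X**2*Z ↦ 3·25·1·6 = 450
  -X*Y**2 ↦ -1·5·4·1 = -20
  -3*X*Y*Z ↦ -3·5·2·6 = -180
  -3*X*Z**2 ↦ -3·5·1·36 = -540
  Y**3 ↦ 1·1·8·1 = 8
  -Y**2*Z ↦ -1·1·4·6 = -24
  -Y*Z**2 ↦ -1·1·2·36 = -72
  -Z**3 ↦ -1·1·1·216 = -216
Sum: F(5, 2, 6) = (-250) + (150) + (450) + (-20) + (-180) + (-540) + (8) + (-24) + (-72) + (-216) = -694.
Reducing mod 7: -694 ≡ 6 (mod 7).
Since F(a, b, c) ≡ 6 ≠ 0 (mod 7), P does NOT lie on the curve.


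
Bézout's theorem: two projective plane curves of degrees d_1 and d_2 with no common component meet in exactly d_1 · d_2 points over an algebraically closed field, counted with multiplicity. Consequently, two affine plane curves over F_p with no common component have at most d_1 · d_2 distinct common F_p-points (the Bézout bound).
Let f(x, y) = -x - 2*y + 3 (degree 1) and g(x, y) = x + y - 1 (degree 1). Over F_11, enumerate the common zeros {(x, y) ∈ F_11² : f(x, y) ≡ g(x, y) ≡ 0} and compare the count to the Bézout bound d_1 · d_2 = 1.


Common zeros: {(10, 2)}; count = 1; Bézout bound = 1.

deg(f) = 1, deg(g) = 1, so Bézout bound = 1.
Scan x ∈ F_11. For each x, list the y ∈ F_11 with f(x, y) ≡ 0 and those with g(x, y) ≡ 0 (mod 11); the common zeros in that column are the intersection.
  x = 0: f ≡ 0 at y ∈ {7}; g ≡ 0 at y ∈ {1}; common: ∅.
  x = 1: f ≡ 0 at y ∈ {1}; g ≡ 0 at y ∈ {0}; common: ∅.
  x = 2: f ≡ 0 at y ∈ {6}; g ≡ 0 at y ∈ {10}; common: ∅.
  x = 3: f ≡ 0 at y ∈ {0}; g ≡ 0 at y ∈ {9}; common: ∅.
  x = 4: f ≡ 0 at y ∈ {5}; g ≡ 0 at y ∈ {8}; common: ∅.
  x = 5: f ≡ 0 at y ∈ {10}; g ≡ 0 at y ∈ {7}; common: ∅.
  x = 6: f ≡ 0 at y ∈ {4}; g ≡ 0 at y ∈ {6}; common: ∅.
  x = 7: f ≡ 0 at y ∈ {9}; g ≡ 0 at y ∈ {5}; common: ∅.
  x = 8: f ≡ 0 at y ∈ {3}; g ≡ 0 at y ∈ {4}; common: ∅.
  x = 9: f ≡ 0 at y ∈ {8}; g ≡ 0 at y ∈ {3}; common: ∅.
  x = 10: f ≡ 0 at y ∈ {2}; g ≡ 0 at y ∈ {2}; common: {2}.
Collecting: common zeros = {(10, 2)}, so the count is 1.
Comparison with the Bézout bound: 1 ≤ 1 = deg(f)·deg(g), as expected for curves with no common component (the bound is attained).


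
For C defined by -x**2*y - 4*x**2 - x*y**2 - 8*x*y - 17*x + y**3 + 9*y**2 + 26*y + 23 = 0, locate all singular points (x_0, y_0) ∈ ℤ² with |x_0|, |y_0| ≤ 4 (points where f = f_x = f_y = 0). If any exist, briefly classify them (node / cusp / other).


Singular points: {(-1, -3)}; classification: node.

Compute partial derivatives:
  f_x = -2*x*y - 8*x - y**2 - 8*y - 17.
  f_y = -x**2 - 2*x*y - 8*x + 3*y**2 + 18*y + 26.
Scan x_0 ∈ {−4, ..., 4}. For each x_0, f_y(x_0, y) is a polynomial in y; find its integer roots y ∈ {−4, ..., 4}, then test f_x and f at those candidates.
  x = -4: f_y(-4, y) = 3*y**2 + 26*y + 42; no integer root y with |y| ≤ 4.
  x = -3: f_y(-3, y) = 3*y**2 + 24*y + 41; no integer root y with |y| ≤ 4.
  x = -2: f_y(-2, y) = 3*y**2 + 22*y + 38; no integer root y with |y| ≤ 4.
  x = -1: f_y(-1, y) = 3*y**2 + 20*y + 33; vanishes at y ∈ {-3}. (-1, -3): f_x = 0, f = 0 — SINGULAR.
  x = 0: f_y(0, y) = 3*y**2 + 18*y + 26; no integer root y with |y| ≤ 4.
  x = 1: f_y(1, y) = 3*y**2 + 16*y + 17; no integer root y with |y| ≤ 4.
  x = 2: f_y(2, y) = 3*y**2 + 14*y + 6; no integer root y with |y| ≤ 4.
  x = 3: f_y(3, y) = 3*y**2 + 12*y - 7; no integer root y with |y| ≤ 4.
  x = 4: f_y(4, y) = 3*y**2 + 10*y - 22; no integer root y with |y| ≤ 4.
Only singular point on the grid: (-1, -3).
Classify: substitute x = -1 + u, y = -3 + v and expand: f = -u**2*v - u**2 - u*v**2 + v**3 + v**2.
No constant or linear terms (consistent with a singular point). Quadratic part: -u**2 + v**2. Cubic part: -u**2*v - u*v**2 + v**3.
The quadratic part v**2 - u**2 = (v − u)(v + u) splits into two distinct linear factors, so there are two distinct tangent lines y − -3 = ±(x − -1) — this is a node (ordinary double point).
Classification: node.


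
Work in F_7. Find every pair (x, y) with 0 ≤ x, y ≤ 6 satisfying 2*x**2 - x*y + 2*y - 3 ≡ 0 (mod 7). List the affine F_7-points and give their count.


Affine F_7-points: {(0, 5), (1, 1), (3, 1), (4, 4), (5, 4), (6, 5)}; count = 6.

For each of the 49 pairs (x, y) ∈ F_7², evaluate f(x, y) mod 7. Record the zeros.
  x = 0: [0↦4, 1↦6, 2↦1, 3↦3, 4↦5, 5↦0, 6↦2]  zeros at y ∈ {5}
  x = 1: [0↦6, 1↦0, 2↦1, 3↦2, 4↦3, 5↦4, 6↦5]  zeros at y ∈ {1}
  x = 2: [0↦5, 1↦5, 2↦5, 3↦5, 4↦5, 5↦5, 6↦5]  zeros at y ∈ ∅
  x = 3: [0↦1, 1↦0, 2↦6, 3↦5, 4↦4, 5↦3, 6↦2]  zeros at y ∈ {1}
  x = 4: [0↦1, 1↦6, 2↦4, 3↦2, 4↦0, 5↦5, 6↦3]  zeros at y ∈ {4}
  x = 5: [0↦5, 1↦2, 2↦6, 3↦3, 4↦0, 5↦4, 6↦1]  zeros at y ∈ {4}
  x = 6: [0↦6, 1↦2, 2↦5, 3↦1, 4↦4, 5↦0, 6↦3]  zeros at y ∈ {5}
Collecting zeros: affine points = {(0, 5), (1, 1), (3, 1), (4, 4), (5, 4), (6, 5)}.
Total count |C(F_7)_aff| = 6.


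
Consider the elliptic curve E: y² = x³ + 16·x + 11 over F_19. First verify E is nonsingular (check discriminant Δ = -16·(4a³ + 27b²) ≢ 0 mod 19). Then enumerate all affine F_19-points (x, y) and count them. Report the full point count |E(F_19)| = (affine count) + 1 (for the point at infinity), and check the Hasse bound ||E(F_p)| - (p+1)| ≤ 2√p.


Affine points = {(0, 7), (0, 12), (1, 3), (1, 16), (4, 5), (4, 14), (5, 8), (5, 11), (6, 0), (8, 9), (8, 10), (11, 6), (11, 13), (15, 4), (15, 15), (17, 3), (17, 16)}; affine count = 17; |E(F_19)| = 18.

Discriminant check: Δ ∝ 4a³ + 27b² = 4·16³ + 27·11² = 4·4096 + 27·121 ≡ 5 (mod 19). Nonzero ⇒ E is nonsingular.
For each x ∈ F_19, compute rhs = x³ + 16·x + 11 mod 19, then count y ∈ F_19 with y² ≡ rhs.
  x = 0: rhs = 11, matching y values: 7, 12 (2 points).
  x = 1: rhs = 9, matching y values: 3, 16 (2 points).
  x = 2: rhs = 13, matching y values: none (0 points).
  x = 3: rhs = 10, matching y values: none (0 points).
  x = 4: rhs = 6, matching y values: 5, 14 (2 points).
  x = 5: rhs = 7, matching y values: 8, 11 (2 points).
  x = 6: rhs = 0, matching y values: 0 (1 points).
  x = 7: rhs = 10, matching y values: none (0 points).
  x = 8: rhs = 5, matching y values: 9, 10 (2 points).
  x = 9: rhs = 10, matching y values: none (0 points).
  x = 10: rhs = 12, matching y values: none (0 points).
  x = 11: rhs = 17, matching y values: 6, 13 (2 points).
  x = 12: rhs = 12, matching y values: none (0 points).
  x = 13: rhs = 3, matching y values: none (0 points).
  x = 14: rhs = 15, matching y values: none (0 points).
  x = 15: rhs = 16, matching y values: 4, 15 (2 points).
  x = 16: rhs = 12, matching y values: none (0 points).
  x = 17: rhs = 9, matching y values: 3, 16 (2 points).
  x = 18: rhs = 13, matching y values: none (0 points).
Total affine count: 17.
Full point count |E(F_19)| = 17 + 1 = 18.
Hasse bound: |18 − (19+1)| = |-2| = 2 ≤ 2√19 ≈ 8.7178 ✓.


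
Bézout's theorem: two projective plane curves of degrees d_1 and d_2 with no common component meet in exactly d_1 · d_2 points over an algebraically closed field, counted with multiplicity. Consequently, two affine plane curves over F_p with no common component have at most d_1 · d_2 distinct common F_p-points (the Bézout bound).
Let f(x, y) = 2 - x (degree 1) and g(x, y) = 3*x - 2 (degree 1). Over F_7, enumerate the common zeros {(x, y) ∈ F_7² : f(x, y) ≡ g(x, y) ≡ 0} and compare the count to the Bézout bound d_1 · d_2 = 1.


Common zeros: ∅; count = 0; Bézout bound = 1.

deg(f) = 1, deg(g) = 1, so Bézout bound = 1.
Scan x ∈ F_7. For each x, list the y ∈ F_7 with f(x, y) ≡ 0 and those with g(x, y) ≡ 0 (mod 7); the common zeros in that column are the intersection.
  x = 0: f ≡ 0 at y ∈ ∅; g ≡ 0 at y ∈ ∅; common: ∅.
  x = 1: f ≡ 0 at y ∈ ∅; g ≡ 0 at y ∈ ∅; common: ∅.
  x = 2: f ≡ 0 at y ∈ {0, 1, 2, 3, 4, 5, 6}; g ≡ 0 at y ∈ ∅; common: ∅.
  x = 3: f ≡ 0 at y ∈ ∅; g ≡ 0 at y ∈ {0, 1, 2, 3, 4, 5, 6}; common: ∅.
  x = 4: f ≡ 0 at y ∈ ∅; g ≡ 0 at y ∈ ∅; common: ∅.
  x = 5: f ≡ 0 at y ∈ ∅; g ≡ 0 at y ∈ ∅; common: ∅.
  x = 6: f ≡ 0 at y ∈ ∅; g ≡ 0 at y ∈ ∅; common: ∅.
Collecting: common zeros = ∅, so the count is 0.
Comparison with the Bézout bound: 0 ≤ 1 = deg(f)·deg(g), as expected for curves with no common component (the affine F_7-count falls short of the bound because intersections may lie at infinity, over extension fields, or carry multiplicity).


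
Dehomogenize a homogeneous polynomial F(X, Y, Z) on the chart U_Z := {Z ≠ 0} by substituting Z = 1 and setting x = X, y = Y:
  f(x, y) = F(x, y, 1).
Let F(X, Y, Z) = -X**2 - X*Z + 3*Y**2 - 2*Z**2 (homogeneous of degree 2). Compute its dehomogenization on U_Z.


f(x, y) = -x**2 - x + 3*y**2 - 2

On U_Z we set Z = 1. Each monomial c·X^i·Y^j·Z^k in F becomes c·x^i·y^j·1^k = c·x^i·y^j.
Substituting Z = 1: F(X, Y, 1) = -x**2 - x + 3*y**2 - 2.
Note: deg(f) ≤ deg(F) = 2; strict inequality happens when F is divisible by Z (lost terms).


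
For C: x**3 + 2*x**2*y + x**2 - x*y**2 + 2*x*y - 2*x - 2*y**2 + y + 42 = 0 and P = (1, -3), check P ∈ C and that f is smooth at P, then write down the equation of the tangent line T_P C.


Tangent line at P: -24*x + 23*y + 93 = 0.

Step 1: f(1, -3) = 0, so P lies on C.
Step 2: partial derivatives
  f_x(x, y) = 3*x**2 + 4*x*y + 2*x - y**2 + 2*y - 2, f_y(x, y) = 2*x**2 - 2*x*y + 2*x - 4*y + 1.
  f_x(P) = -24, f_y(P) = 23 (gradient nonzero, so P is smooth).
Step 3: tangent line at P: -24·(x − 1) + 23·(y − -3) = 0.
Expanding: -24*x + 23*y + 93 = 0.


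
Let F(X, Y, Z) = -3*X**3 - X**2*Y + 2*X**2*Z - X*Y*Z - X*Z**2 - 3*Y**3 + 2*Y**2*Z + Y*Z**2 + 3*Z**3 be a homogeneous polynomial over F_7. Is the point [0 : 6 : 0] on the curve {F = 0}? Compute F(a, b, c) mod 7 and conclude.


F(0,6,0) ≡ 3 (mod 7); P is NOT on the curve.

Evaluate F(0, 6, 0) term-by-term (mod 7).
  -3*X**3 ↦ -3·0·1·1 = 0
  -X**2*Y ↦ -1·0·6·1 = 0
  2*X**2*Z ↦ 2·0·1·0 = 0
  -X*Y*Z ↦ -1·0·6·0 = 0
  -X*Z**2 ↦ -1·0·1·0 = 0
  -3*Y**3 ↦ -3·1·216·1 = -648
  2*Y**2*Z ↦ 2·1·36·0 = 0
  Y*Z**2 ↦ 1·1·6·0 = 0
  3*Z**3 ↦ 3·1·1·0 = 0
Sum: F(0, 6, 0) = (0) + (0) + (0) + (0) + (0) + (-648) + (0) + (0) + (0) = -648.
Reducing mod 7: -648 ≡ 3 (mod 7).
Since F(a, b, c) ≡ 3 ≠ 0 (mod 7), P does NOT lie on the curve.


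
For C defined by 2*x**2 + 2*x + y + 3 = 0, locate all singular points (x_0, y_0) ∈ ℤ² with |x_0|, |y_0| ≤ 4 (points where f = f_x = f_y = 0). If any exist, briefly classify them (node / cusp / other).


No singular points in the scanned grid; C is smooth there.

Compute partial derivatives:
  f_x = 4*x + 2.
  f_y = 1.
f_y = 1 is a nonzero constant, so f_y never vanishes: no point (x, y) can satisfy f = f_x = f_y = 0. In particular no (x, y) ∈ {−4, ..., 4}² is singular; the curve is smooth.


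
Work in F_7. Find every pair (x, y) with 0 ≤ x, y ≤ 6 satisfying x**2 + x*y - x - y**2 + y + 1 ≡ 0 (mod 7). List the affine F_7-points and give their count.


Affine F_7-points: {(1, 4), (1, 5), (2, 5), (3, 0), (3, 4), (4, 6), (5, 0), (5, 6)}; count = 8.

For each of the 49 pairs (x, y) ∈ F_7², evaluate f(x, y) mod 7. Record the zeros.
  x = 0: [0↦1, 1↦1, 2↦6, 3↦2, 4↦3, 5↦2, 6↦6]  zeros at y ∈ ∅
  x = 1: [0↦1, 1↦2, 2↦1, 3↦5, 4↦0, 5↦0, 6↦5]  zeros at y ∈ {4, 5}
  x = 2: [0↦3, 1↦5, 2↦5, 3↦3, 4↦6, 5↦0, 6↦6]  zeros at y ∈ {5}
  x = 3: [0↦0, 1↦3, 2↦4, 3↦3, 4↦0, 5↦2, 6↦2]  zeros at y ∈ {0, 4}
  x = 4: [0↦6, 1↦3, 2↦5, 3↦5, 4↦3, 5↦6, 6↦0]  zeros at y ∈ {6}
  x = 5: [0↦0, 1↦5, 2↦1, 3↦2, 4↦1, 5↦5, 6↦0]  zeros at y ∈ {0, 6}
  x = 6: [0↦3, 1↦2, 2↦6, 3↦1, 4↦1, 5↦6, 6↦2]  zeros at y ∈ ∅
Collecting zeros: affine points = {(1, 4), (1, 5), (2, 5), (3, 0), (3, 4), (4, 6), (5, 0), (5, 6)}.
Total count |C(F_7)_aff| = 8.


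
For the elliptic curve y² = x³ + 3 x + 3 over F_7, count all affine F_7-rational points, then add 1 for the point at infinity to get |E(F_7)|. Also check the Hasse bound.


Affine points = {(1, 0), (3, 2), (3, 5), (4, 3), (4, 4)}; affine count = 5; |E(F_7)| = 6.

Discriminant check: Δ ∝ 4a³ + 27b² = 4·3³ + 27·3² = 4·27 + 27·9 ≡ 1 (mod 7). Nonzero ⇒ E is nonsingular.
For each x ∈ F_7, compute rhs = x³ + 3·x + 3 mod 7, then count y ∈ F_7 with y² ≡ rhs.
  x = 0: rhs = 3, matching y values: none (0 points).
  x = 1: rhs = 0, matching y values: 0 (1 points).
  x = 2: rhs = 3, matching y values: none (0 points).
  x = 3: rhs = 4, matching y values: 2, 5 (2 points).
  x = 4: rhs = 2, matching y values: 3, 4 (2 points).
  x = 5: rhs = 3, matching y values: none (0 points).
  x = 6: rhs = 6, matching y values: none (0 points).
Total affine count: 5.
Full point count |E(F_7)| = 5 + 1 = 6.
Hasse bound: |6 − (7+1)| = |-2| = 2 ≤ 2√7 ≈ 5.2915 ✓.


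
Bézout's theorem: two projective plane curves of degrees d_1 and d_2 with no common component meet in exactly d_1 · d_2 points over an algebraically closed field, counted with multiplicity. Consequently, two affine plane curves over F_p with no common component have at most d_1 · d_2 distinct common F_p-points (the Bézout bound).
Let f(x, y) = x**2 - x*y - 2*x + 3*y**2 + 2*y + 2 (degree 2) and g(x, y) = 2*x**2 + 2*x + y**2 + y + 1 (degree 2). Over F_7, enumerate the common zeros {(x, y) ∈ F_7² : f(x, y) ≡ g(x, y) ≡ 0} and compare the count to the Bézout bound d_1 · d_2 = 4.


Common zeros: {(5, 5)}; count = 1; Bézout bound = 4.

deg(f) = 2, deg(g) = 2, so Bézout bound = 4.
Scan x ∈ F_7. For each x, list the y ∈ F_7 with f(x, y) ≡ 0 and those with g(x, y) ≡ 0 (mod 7); the common zeros in that column are the intersection.
  x = 0: f ≡ 0 at y ∈ {1, 3}; g ≡ 0 at y ∈ {2, 4}; common: ∅.
  x = 1: f ≡ 0 at y ∈ ∅; g ≡ 0 at y ∈ {1, 5}; common: ∅.
  x = 2: f ≡ 0 at y ∈ {2, 5}; g ≡ 0 at y ∈ ∅; common: ∅.
  x = 3: f ≡ 0 at y ∈ {1, 4}; g ≡ 0 at y ∈ ∅; common: ∅.
  x = 4: f ≡ 0 at y ∈ ∅; g ≡ 0 at y ∈ ∅; common: ∅.
  x = 5: f ≡ 0 at y ∈ {3, 5}; g ≡ 0 at y ∈ {1, 5}; common: {5}.
  x = 6: f ≡ 0 at y ∈ ∅; g ≡ 0 at y ∈ {2, 4}; common: ∅.
Collecting: common zeros = {(5, 5)}, so the count is 1.
Comparison with the Bézout bound: 1 ≤ 4 = deg(f)·deg(g), as expected for curves with no common component (the affine F_7-count falls short of the bound because intersections may lie at infinity, over extension fields, or carry multiplicity).
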